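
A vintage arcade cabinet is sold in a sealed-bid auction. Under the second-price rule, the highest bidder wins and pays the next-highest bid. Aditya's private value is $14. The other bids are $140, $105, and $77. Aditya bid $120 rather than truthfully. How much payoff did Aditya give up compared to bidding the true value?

Payoff forgone: $0.

The highest competing bid is $140.
Bidding truthfully at $14: the top bid is $140 (a rival), so Aditya loses. Payoff = $0.
Bidding $120: the top bid is $140 (a rival), so Aditya loses. Payoff = $0.
Regret = truthful payoff − actual payoff = $0 − $0 = $0.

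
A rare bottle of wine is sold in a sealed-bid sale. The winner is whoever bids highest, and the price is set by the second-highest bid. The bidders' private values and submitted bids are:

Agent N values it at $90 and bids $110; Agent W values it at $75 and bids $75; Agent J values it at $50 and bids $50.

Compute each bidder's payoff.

Agent N $15, Agent W $0, Agent J $0.

Bids in descending order: Agent N $110, then Agent W $75, then Agent J $50.
Agent N has the top bid and wins; the price is the second-highest bid, $75.
Agent N's payoff = $90 − $75 = $15. All other bidders lose, so their payoff is 0.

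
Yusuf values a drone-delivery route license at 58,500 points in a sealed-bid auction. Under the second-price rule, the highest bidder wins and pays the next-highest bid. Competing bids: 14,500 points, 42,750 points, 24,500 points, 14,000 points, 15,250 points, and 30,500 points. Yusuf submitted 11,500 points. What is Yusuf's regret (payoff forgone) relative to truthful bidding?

15,750 points

The highest competing bid is 42,750 points.
Bidding truthfully at 58,500 points: Yusuf has the top bid, wins, and pays the second-highest bid 42,750 points. Payoff = 58,500 points − 42,750 points = 15,750 points.
Bidding 11,500 points: the top bid is 42,750 points (a rival), so Yusuf loses. Payoff = 0 points.
Regret = truthful payoff − actual payoff = 15,750 points − 0 points = 15,750 points.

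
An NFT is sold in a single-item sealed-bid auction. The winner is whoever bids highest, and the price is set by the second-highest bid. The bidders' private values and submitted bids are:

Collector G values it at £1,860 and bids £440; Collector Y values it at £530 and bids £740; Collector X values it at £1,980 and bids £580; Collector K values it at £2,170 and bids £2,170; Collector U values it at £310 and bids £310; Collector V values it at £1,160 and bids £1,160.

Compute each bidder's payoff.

Collector G £0, Collector Y £0, Collector X £0, Collector K £1,010, Collector U £0, Collector V £0.

Bids in descending order: Collector K £2,170; Collector V £1,160; Collector Y £740; Collector X £580; Collector G £440; Collector U £310.
Collector K has the top bid and wins; the price is the second-highest bid, £1,160.
Collector K's payoff = £2,170 − £1,160 = £1,010. All other bidders lose, so their payoff is 0.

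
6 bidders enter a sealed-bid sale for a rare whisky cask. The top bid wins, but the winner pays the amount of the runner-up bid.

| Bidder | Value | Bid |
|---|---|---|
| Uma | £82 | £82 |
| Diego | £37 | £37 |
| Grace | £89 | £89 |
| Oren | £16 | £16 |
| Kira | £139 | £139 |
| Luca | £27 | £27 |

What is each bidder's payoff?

Bids in descending order: Kira £139; Grace £89; Uma £82; Diego £37; Luca £27; Oren £16.
Kira has the top bid and wins; the price is the second-highest bid, £89.
Kira's payoff = £139 − £89 = £50. All other bidders lose, so their payoff is 0.

Uma £0, Diego £0, Grace £0, Oren £0, Kira £50, Luca £0.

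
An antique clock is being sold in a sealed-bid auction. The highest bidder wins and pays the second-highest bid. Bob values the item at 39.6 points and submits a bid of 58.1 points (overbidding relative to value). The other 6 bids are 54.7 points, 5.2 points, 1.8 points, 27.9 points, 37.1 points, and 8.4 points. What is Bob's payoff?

Highest competing bid: 54.7 points.
Bob's bid 58.1 points is the highest overall, so Bob wins and pays the second-highest bid, 54.7 points.
Payoff = value − price = 39.6 points − 54.7 points = -15.1 points.

-15.1 points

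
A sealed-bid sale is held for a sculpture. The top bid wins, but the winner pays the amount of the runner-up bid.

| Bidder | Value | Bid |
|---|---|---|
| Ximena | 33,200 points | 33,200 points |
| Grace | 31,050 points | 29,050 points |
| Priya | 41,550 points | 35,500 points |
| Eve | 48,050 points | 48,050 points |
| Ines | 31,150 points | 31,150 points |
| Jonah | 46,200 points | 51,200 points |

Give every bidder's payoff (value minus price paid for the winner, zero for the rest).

Payoffs: Ximena 0 points, Grace 0 points, Priya 0 points, Eve 0 points, Ines 0 points, Jonah -1,850 points.

Ordered from highest: Jonah 51,200 points; Eve 48,050 points; Priya 35,500 points; Ximena 33,200 points; Ines 31,150 points; Grace 29,050 points.
Jonah has the top bid and wins; the price is the second-highest bid, 48,050 points.
Jonah's payoff = 46,200 points − 48,050 points = -1,850 points. All other bidders lose, so their payoff is 0.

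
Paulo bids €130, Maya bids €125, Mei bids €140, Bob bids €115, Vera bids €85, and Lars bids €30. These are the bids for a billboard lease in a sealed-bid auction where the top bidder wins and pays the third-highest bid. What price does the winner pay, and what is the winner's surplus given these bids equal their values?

Price €125; surplus €15.

Sorted high to low: Mei €140 > Paulo €130 > Maya €125 > Bob €115 > Vera €85 > Lars €30.
Mei is the highest bidder, so Mei wins.
Under the third-price rule, the price is the third-highest bid: €125.
Surplus = €140 − €125 = €15.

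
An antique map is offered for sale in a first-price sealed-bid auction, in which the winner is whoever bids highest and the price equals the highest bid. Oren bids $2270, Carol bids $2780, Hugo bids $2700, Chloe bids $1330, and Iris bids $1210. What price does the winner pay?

Ordered from highest: Carol $2780; Hugo $2700; Oren $2270; Chloe $1330; Iris $1210.
Carol is the highest bidder, so Carol wins.
Under the first-price rule, the price is the highest bid: $2780.

The winner pays $2780.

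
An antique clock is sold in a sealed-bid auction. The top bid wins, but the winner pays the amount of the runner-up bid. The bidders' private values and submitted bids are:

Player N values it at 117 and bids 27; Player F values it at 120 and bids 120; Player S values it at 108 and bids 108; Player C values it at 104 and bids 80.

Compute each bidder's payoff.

Ordered from highest: Player F 120 > Player S 108 > Player C 80 > Player N 27.
Player F has the top bid and wins; the price is the second-highest bid, 108.
Player F's payoff = 120 − 108 = 12. All other bidders lose, so their payoff is 0.

Player N 0, Player F 12, Player S 0, Player C 0.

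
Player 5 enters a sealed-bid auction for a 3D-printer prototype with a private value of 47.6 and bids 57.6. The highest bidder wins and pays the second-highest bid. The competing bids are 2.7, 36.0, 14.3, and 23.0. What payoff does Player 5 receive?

Payoff = 11.6.

Highest competing bid: 36.0.
Player 5's bid 57.6 is the highest overall, so Player 5 wins and pays the second-highest bid, 36.0.
Payoff = value − price = 47.6 − 36.0 = 11.6.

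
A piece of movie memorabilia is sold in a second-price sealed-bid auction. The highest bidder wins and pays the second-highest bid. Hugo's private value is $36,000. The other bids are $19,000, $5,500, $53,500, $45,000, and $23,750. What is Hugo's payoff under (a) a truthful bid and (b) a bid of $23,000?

(a) $0  (b) $0

The highest competing bid is $53,500.
Bidding truthfully at $36,000: the top bid is $53,500 (a rival), so Hugo loses. Payoff = $0.
Bidding $23,000: the top bid is $53,500 (a rival), so Hugo loses. Payoff = $0.
The bid only affects whether you win, not the price — here both bids land on the same side of the top rival bid, so the deviation is payoff-neutral.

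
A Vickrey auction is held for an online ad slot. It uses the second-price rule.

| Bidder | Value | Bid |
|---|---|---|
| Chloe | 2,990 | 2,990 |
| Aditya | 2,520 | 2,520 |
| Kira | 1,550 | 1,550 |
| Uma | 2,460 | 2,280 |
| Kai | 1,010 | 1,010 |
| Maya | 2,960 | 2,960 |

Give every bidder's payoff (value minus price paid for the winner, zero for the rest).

Ordered from highest: Chloe 2,990 > Maya 2,960 > Aditya 2,520 > Uma 2,280 > Kira 1,550 > Kai 1,010.
Chloe has the top bid and wins; the price is the second-highest bid, 2,960.
Chloe's payoff = 2,990 − 2,960 = 30. All other bidders lose, so their payoff is 0.

Payoffs: Chloe 30, Aditya 0, Kira 0, Uma 0, Kai 0, Maya 0.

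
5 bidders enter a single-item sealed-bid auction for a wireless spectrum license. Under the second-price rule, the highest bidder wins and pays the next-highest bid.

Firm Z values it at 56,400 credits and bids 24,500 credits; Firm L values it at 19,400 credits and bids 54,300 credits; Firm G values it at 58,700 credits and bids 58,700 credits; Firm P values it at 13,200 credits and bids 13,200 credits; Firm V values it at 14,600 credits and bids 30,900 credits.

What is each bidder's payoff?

Bids in descending order: Firm G 58,700 credits; Firm L 54,300 credits; Firm V 30,900 credits; Firm Z 24,500 credits; Firm P 13,200 credits.
Firm G has the top bid and wins; the price is the second-highest bid, 54,300 credits.
Firm G's payoff = 58,700 credits − 54,300 credits = 4,400 credits. All other bidders lose, so their payoff is 0.

Firm Z 0 credits, Firm L 0 credits, Firm G 4,400 credits, Firm P 0 credits, Firm V 0 credits.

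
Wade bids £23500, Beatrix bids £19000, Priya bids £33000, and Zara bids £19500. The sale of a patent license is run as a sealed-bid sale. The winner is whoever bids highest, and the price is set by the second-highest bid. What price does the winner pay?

Sorted high to low: Priya £33000, then Wade £23500, then Zara £19500, then Beatrix £19000.
Priya has the highest bid, so Priya wins.
The second-highest bid is £23500, so that is what Priya pays.

£23500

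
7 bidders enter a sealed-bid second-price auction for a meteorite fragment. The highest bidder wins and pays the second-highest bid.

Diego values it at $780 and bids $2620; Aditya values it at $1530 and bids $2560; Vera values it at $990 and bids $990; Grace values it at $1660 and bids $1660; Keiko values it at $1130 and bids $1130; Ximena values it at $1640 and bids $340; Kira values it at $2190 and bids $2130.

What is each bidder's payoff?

Diego -$1780, Aditya $0, Vera $0, Grace $0, Keiko $0, Ximena $0, Kira $0.

Sorted high to low: Diego $2620, then Aditya $2560, then Kira $2130, then Grace $1660, then Keiko $1130, then Vera $990, then Ximena $340.
Diego has the top bid and wins; the price is the second-highest bid, $2560.
Diego's payoff = $780 − $2560 = -$1780. All other bidders lose, so their payoff is 0.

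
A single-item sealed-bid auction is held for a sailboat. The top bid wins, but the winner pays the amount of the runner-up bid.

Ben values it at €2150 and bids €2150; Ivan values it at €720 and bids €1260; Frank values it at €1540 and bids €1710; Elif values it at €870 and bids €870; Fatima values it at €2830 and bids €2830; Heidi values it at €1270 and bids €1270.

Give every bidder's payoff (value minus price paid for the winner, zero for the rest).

Ranking the bids: Fatima €2830, then Ben €2150, then Frank €1710, then Heidi €1270, then Ivan €1260, then Elif €870.
Fatima has the top bid and wins; the price is the second-highest bid, €2150.
Fatima's payoff = €2830 − €2150 = €680. All other bidders lose, so their payoff is 0.

Ben €0, Ivan €0, Frank €0, Elif €0, Fatima €680, Heidi €0.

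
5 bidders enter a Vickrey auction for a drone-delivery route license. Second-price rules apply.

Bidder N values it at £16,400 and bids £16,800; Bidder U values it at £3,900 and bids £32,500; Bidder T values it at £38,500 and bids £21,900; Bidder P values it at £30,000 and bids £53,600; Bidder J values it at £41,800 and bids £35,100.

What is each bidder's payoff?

Ordered from highest: Bidder P £53,600, then Bidder J £35,100, then Bidder U £32,500, then Bidder T £21,900, then Bidder N £16,800.
Bidder P has the top bid and wins; the price is the second-highest bid, £35,100.
Bidder P's payoff = £30,000 − £35,100 = -£5,100. All other bidders lose, so their payoff is 0.

Payoffs: Bidder N £0, Bidder U £0, Bidder T £0, Bidder P -£5,100, Bidder J £0.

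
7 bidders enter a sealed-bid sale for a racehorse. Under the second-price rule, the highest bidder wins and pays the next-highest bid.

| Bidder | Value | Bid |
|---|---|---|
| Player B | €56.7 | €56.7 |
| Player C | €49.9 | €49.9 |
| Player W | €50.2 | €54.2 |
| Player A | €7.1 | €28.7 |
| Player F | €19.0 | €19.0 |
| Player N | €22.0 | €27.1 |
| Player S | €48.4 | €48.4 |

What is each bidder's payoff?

Player B €2.5, Player C €0.0, Player W €0.0, Player A €0.0, Player F €0.0, Player N €0.0, Player S €0.0.

Sorted high to low: Player B €56.7 > Player W €54.2 > Player C €49.9 > Player S €48.4 > Player A €28.7 > Player N €27.1 > Player F €19.0.
Player B has the top bid and wins; the price is the second-highest bid, €54.2.
Player B's payoff = €56.7 − €54.2 = €2.5. All other bidders lose, so their payoff is 0.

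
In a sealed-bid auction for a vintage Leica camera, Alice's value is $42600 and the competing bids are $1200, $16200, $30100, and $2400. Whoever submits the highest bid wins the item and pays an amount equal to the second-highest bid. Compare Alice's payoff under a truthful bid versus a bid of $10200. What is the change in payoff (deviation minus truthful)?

The highest competing bid is $30100.
Bidding truthfully at $42600: Alice has the top bid, wins, and pays the second-highest bid $30100. Payoff = $42600 − $30100 = $12500.
Bidding $10200: the top bid is $30100 (a rival), so Alice loses. Payoff = $0.
Change = $0 − $12500 = -$12500.
Deviating from a truthful bid can only lose payoff in a second-price auction — never gain.

Change in payoff: -$12500.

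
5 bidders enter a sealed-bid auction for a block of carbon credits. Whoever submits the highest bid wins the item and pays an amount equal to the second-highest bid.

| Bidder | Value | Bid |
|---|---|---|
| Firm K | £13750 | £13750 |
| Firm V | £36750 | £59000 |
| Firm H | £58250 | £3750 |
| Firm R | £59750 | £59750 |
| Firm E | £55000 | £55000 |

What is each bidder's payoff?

Ordered from highest: Firm R £59750 > Firm V £59000 > Firm E £55000 > Firm K £13750 > Firm H £3750.
Firm R has the top bid and wins; the price is the second-highest bid, £59000.
Firm R's payoff = £59750 − £59000 = £750. All other bidders lose, so their payoff is 0.

Payoffs: Firm K £0, Firm V £0, Firm H £0, Firm R £750, Firm E £0.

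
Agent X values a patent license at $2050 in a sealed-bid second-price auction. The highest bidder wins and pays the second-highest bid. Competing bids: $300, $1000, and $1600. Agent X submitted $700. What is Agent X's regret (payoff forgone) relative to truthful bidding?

Regret: $450.

The highest competing bid is $1600.
Bidding truthfully at $2050: Agent X has the top bid, wins, and pays the second-highest bid $1600. Payoff = $2050 − $1600 = $450.
Bidding $700: the top bid is $1600 (a rival), so Agent X loses. Payoff = $0.
Regret = truthful payoff − actual payoff = $450 − $0 = $450.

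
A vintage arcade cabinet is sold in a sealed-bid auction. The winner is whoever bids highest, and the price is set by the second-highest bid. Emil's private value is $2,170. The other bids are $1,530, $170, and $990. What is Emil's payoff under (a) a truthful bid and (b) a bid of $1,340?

The highest competing bid is $1,530.
Bidding truthfully at $2,170: Emil has the top bid, wins, and pays the second-highest bid $1,530. Payoff = $2,170 − $1,530 = $640.
Bidding $1,340: the top bid is $1,530 (a rival), so Emil loses. Payoff = $0.

Truthful: $640; alternative: $0.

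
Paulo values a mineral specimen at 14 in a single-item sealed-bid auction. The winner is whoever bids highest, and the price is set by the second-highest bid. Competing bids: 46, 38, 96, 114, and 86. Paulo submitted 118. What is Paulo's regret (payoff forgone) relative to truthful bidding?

Regret: 100.

The highest competing bid is 114.
Bidding truthfully at 14: the top bid is 114 (a rival), so Paulo loses. Payoff = 0.
Bidding 118: Paulo has the top bid, wins, and pays the second-highest bid 114. Payoff = 14 − 114 = -100.
Regret = truthful payoff − actual payoff = 0 − -100 = 100.
This is the dominant-strategy logic: truthful bidding weakly beats any alternative.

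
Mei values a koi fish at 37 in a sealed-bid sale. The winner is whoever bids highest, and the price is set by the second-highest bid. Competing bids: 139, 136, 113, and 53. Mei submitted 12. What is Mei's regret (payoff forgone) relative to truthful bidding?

The highest competing bid is 139.
Bidding truthfully at 37: the top bid is 139 (a rival), so Mei loses. Payoff = 0.
Bidding 12: the top bid is 139 (a rival), so Mei loses. Payoff = 0.
Regret = truthful payoff − actual payoff = 0 − 0 = 0.

0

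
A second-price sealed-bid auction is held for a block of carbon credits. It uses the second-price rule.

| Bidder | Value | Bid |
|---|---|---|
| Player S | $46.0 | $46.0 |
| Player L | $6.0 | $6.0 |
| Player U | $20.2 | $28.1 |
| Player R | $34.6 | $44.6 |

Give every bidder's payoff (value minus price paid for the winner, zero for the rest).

Payoffs: Player S $1.4, Player L $0.0, Player U $0.0, Player R $0.0.

Sorted high to low: Player S $46.0 > Player R $44.6 > Player U $28.1 > Player L $6.0.
Player S has the top bid and wins; the price is the second-highest bid, $44.6.
Player S's payoff = $46.0 − $44.6 = $1.4. All other bidders lose, so their payoff is 0.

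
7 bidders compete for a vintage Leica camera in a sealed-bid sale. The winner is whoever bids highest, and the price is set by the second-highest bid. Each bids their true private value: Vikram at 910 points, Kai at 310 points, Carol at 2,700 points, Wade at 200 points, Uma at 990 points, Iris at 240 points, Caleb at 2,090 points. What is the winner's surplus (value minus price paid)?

Ordered from highest: Carol 2,700 points; Caleb 2,090 points; Uma 990 points; Vikram 910 points; Kai 310 points; Iris 240 points; Wade 200 points.
Carol wins with the top bid and pays the second-highest, 2,090 points.
Surplus = 2,700 points − 2,090 points = 610 points.

610 points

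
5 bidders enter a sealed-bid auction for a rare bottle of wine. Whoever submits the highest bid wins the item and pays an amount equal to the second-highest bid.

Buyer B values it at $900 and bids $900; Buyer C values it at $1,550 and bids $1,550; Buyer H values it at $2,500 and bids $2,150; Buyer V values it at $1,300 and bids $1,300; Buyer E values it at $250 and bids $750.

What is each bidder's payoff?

Buyer B $0, Buyer C $0, Buyer H $950, Buyer V $0, Buyer E $0.

Bids in descending order: Buyer H $2,150 > Buyer C $1,550 > Buyer V $1,300 > Buyer B $900 > Buyer E $750.
Buyer H has the top bid and wins; the price is the second-highest bid, $1,550.
Buyer H's payoff = $2,500 − $1,550 = $950. All other bidders lose, so their payoff is 0.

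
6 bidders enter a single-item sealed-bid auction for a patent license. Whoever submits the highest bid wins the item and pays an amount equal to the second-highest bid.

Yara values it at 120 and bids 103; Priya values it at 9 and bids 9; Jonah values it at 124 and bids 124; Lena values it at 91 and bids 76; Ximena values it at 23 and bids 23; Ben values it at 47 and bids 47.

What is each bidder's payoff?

Payoffs: Yara 0, Priya 0, Jonah 21, Lena 0, Ximena 0, Ben 0.

Sorted high to low: Jonah 124, then Yara 103, then Lena 76, then Ben 47, then Ximena 23, then Priya 9.
Jonah has the top bid and wins; the price is the second-highest bid, 103.
Jonah's payoff = 124 − 103 = 21. All other bidders lose, so their payoff is 0.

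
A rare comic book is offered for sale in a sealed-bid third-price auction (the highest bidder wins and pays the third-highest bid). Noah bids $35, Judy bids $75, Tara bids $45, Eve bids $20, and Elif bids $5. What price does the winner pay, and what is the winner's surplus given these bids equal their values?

Bids in descending order: Judy $75 > Tara $45 > Noah $35 > Eve $20 > Elif $5.
Judy is the highest bidder, so Judy wins.
Under the third-price rule, the price is the third-highest bid: $35.
Surplus = $75 − $35 = $40.

Price $35; surplus $40.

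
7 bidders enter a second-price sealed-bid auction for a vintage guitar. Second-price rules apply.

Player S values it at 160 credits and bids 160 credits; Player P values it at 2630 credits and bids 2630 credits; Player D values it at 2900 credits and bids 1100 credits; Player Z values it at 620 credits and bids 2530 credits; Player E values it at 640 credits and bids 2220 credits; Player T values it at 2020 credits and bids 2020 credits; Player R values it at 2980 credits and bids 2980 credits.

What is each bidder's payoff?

Player S 0 credits, Player P 0 credits, Player D 0 credits, Player Z 0 credits, Player E 0 credits, Player T 0 credits, Player R 350 credits.

Ranking the bids: Player R 2980 credits; Player P 2630 credits; Player Z 2530 credits; Player E 2220 credits; Player T 2020 credits; Player D 1100 credits; Player S 160 credits.
Player R has the top bid and wins; the price is the second-highest bid, 2630 credits.
Player R's payoff = 2980 credits − 2630 credits = 350 credits. All other bidders lose, so their payoff is 0.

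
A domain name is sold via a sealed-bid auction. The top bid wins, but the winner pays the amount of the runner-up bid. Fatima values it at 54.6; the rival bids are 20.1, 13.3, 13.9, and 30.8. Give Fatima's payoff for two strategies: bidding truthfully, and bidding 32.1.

The highest competing bid is 30.8.
Bidding truthfully at 54.6: Fatima has the top bid, wins, and pays the second-highest bid 30.8. Payoff = 54.6 − 30.8 = 23.8.
Bidding 32.1: Fatima has the top bid, wins, and pays the second-highest bid 30.8. Payoff = 54.6 − 30.8 = 23.8.
The bid only affects whether you win, not the price — here both bids land on the same side of the top rival bid, so the deviation is payoff-neutral.

Truthful: 23.8; alternative: 23.8.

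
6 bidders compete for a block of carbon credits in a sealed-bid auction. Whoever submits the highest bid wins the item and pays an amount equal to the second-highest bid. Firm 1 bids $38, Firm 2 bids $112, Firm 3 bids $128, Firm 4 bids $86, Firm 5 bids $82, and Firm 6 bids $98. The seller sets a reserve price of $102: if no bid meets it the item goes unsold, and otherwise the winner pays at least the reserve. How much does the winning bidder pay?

The winner pays $112.

Bids in descending order: Firm 3 $128; Firm 2 $112; Firm 6 $98; Firm 4 $86; Firm 5 $82; Firm 1 $38.
Firm 3 has the highest bid, so Firm 3 wins.
The second-highest bid is $112, which exceeds the reserve, so that sets the price.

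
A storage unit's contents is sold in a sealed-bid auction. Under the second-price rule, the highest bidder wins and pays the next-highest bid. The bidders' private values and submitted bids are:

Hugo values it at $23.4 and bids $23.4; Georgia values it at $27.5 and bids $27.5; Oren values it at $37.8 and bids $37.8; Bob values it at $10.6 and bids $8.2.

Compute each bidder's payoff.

Payoffs: Hugo $0.0, Georgia $0.0, Oren $10.3, Bob $0.0.

Sorted high to low: Oren $37.8 > Georgia $27.5 > Hugo $23.4 > Bob $8.2.
Oren has the top bid and wins; the price is the second-highest bid, $27.5.
Oren's payoff = $37.8 − $27.5 = $10.3. All other bidders lose, so their payoff is 0.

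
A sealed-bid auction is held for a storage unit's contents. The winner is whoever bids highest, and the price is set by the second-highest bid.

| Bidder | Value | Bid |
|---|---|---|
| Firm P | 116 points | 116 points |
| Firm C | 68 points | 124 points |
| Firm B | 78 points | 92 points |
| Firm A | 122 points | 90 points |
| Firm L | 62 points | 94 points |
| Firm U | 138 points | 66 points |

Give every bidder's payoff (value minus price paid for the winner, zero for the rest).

Firm P 0 points, Firm C -48 points, Firm B 0 points, Firm A 0 points, Firm L 0 points, Firm U 0 points.

Bids in descending order: Firm C 124 points; Firm P 116 points; Firm L 94 points; Firm B 92 points; Firm A 90 points; Firm U 66 points.
Firm C has the top bid and wins; the price is the second-highest bid, 116 points.
Firm C's payoff = 68 points − 116 points = -48 points. All other bidders lose, so their payoff is 0.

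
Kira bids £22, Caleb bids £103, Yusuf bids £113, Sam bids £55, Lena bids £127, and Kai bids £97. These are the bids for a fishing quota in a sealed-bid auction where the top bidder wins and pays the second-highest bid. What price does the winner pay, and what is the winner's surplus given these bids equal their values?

Price £113; surplus £14.

Ordered from highest: Lena £127; Yusuf £113; Caleb £103; Kai £97; Sam £55; Kira £22.
Lena is the highest bidder, so Lena wins.
Under the second-price rule, the price is the second-highest bid: £113.
Surplus = £127 − £113 = £14.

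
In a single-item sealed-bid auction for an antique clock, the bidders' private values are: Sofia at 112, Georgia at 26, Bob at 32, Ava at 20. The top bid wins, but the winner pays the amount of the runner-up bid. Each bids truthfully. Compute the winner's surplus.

Ranking the bids: Sofia 112, then Bob 32, then Georgia 26, then Ava 20.
Sofia wins with the top bid and pays the second-highest, 32.
Surplus = 112 − 32 = 80.

Winner's surplus: 80.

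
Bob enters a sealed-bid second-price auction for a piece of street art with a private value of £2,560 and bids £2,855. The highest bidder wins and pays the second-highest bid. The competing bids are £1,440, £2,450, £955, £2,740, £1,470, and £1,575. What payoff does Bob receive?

Highest competing bid: £2,740.
Bob's bid £2,855 is the highest overall, so Bob wins and pays the second-highest bid, £2,740.
Payoff = value − price = £2,560 − £2,740 = -£180.
Overbidding won the item at a price above value — truthful bidding would have avoided this loss.

-£180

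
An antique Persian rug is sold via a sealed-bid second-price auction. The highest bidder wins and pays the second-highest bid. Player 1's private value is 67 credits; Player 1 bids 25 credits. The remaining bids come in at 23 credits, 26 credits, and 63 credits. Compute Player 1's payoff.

Highest competing bid: 63 credits.
Player 1's bid 25 credits is not the highest, so Player 1 loses, pays nothing, and earns zero payoff.

Payoff = 0 credits.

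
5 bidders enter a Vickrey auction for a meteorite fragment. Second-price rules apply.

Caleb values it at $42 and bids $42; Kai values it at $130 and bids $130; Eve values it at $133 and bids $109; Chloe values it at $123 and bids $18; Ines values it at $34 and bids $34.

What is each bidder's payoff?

Payoffs: Caleb $0, Kai $21, Eve $0, Chloe $0, Ines $0.

Ordered from highest: Kai $130; Eve $109; Caleb $42; Ines $34; Chloe $18.
Kai has the top bid and wins; the price is the second-highest bid, $109.
Kai's payoff = $130 − $109 = $21. All other bidders lose, so their payoff is 0.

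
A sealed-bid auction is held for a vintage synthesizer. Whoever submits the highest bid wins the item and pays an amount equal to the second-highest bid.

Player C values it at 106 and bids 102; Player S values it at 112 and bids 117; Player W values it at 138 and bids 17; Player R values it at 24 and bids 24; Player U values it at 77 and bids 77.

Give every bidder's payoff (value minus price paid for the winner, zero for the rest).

Player C 0, Player S 10, Player W 0, Player R 0, Player U 0.

Ordered from highest: Player S 117, then Player C 102, then Player U 77, then Player R 24, then Player W 17.
Player S has the top bid and wins; the price is the second-highest bid, 102.
Player S's payoff = 112 − 102 = 10. All other bidders lose, so their payoff is 0.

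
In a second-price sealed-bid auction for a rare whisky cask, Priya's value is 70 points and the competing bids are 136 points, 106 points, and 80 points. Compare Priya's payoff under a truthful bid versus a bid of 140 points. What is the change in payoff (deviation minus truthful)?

The highest competing bid is 136 points.
Bidding truthfully at 70 points: the top bid is 136 points (a rival), so Priya loses. Payoff = 0 points.
Bidding 140 points: Priya has the top bid, wins, and pays the second-highest bid 136 points. Payoff = 70 points − 136 points = -66 points.
Change = -66 points − 0 points = -66 points.

Payoff change: -66 points.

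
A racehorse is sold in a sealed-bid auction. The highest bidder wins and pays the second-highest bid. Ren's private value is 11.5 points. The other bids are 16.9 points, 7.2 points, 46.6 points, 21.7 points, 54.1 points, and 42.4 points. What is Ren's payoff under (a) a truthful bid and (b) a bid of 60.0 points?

Truthful: 0.0 points; alternative: -42.6 points.

The highest competing bid is 54.1 points.
Bidding truthfully at 11.5 points: the top bid is 54.1 points (a rival), so Ren loses. Payoff = 0.0 points.
Bidding 60.0 points: Ren has the top bid, wins, and pays the second-highest bid 54.1 points. Payoff = 11.5 points − 54.1 points = -42.6 points.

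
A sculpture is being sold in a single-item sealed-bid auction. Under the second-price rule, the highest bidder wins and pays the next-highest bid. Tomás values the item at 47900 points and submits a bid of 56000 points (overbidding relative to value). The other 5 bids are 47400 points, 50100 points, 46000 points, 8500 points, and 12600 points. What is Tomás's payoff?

Payoff = -2200 points.

Highest competing bid: 50100 points.
Tomás's bid 56000 points is the highest overall, so Tomás wins and pays the second-highest bid, 50100 points.
Payoff = value − price = 47900 points − 50100 points = -2200 points.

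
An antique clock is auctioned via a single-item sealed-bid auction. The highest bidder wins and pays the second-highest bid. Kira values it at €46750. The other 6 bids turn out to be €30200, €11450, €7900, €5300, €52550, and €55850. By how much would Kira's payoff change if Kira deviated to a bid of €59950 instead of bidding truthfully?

Change in payoff: -€9100.

The highest competing bid is €55850.
Bidding truthfully at €46750: the top bid is €55850 (a rival), so Kira loses. Payoff = €0.
Bidding €59950: Kira has the top bid, wins, and pays the second-highest bid €55850. Payoff = €46750 − €55850 = -€9100.
Change = -€9100 − €0 = -€9100.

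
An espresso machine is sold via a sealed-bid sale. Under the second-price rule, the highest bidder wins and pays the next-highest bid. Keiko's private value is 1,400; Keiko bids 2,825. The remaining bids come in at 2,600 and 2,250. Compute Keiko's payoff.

Payoff = -1,200.

Highest competing bid: 2,600.
Keiko's bid 2,825 is the highest overall, so Keiko wins and pays the second-highest bid, 2,600.
Payoff = value − price = 1,400 − 2,600 = -1,200.
Overbidding won the item at a price above value — truthful bidding would have avoided this loss.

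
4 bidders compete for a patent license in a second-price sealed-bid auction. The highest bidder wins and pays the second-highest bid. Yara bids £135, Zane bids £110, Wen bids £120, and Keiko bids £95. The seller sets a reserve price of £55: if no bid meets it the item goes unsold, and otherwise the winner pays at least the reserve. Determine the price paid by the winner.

The winner pays £120.

Bids in descending order: Yara £135 > Wen £120 > Zane £110 > Keiko £95.
Yara has the highest bid, so Yara wins.
The second-highest bid is £120, which exceeds the reserve, so that sets the price.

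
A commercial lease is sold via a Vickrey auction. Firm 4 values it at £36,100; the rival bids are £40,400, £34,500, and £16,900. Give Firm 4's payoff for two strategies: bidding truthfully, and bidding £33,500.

The highest competing bid is £40,400.
Bidding truthfully at £36,100: the top bid is £40,400 (a rival), so Firm 4 loses. Payoff = £0.
Bidding £33,500: the top bid is £40,400 (a rival), so Firm 4 loses. Payoff = £0.

Truthful: £0; alternative: £0.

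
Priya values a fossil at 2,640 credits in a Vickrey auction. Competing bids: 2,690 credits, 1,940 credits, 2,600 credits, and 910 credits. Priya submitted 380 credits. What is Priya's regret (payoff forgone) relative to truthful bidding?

Regret: 0 credits.

The highest competing bid is 2,690 credits.
Bidding truthfully at 2,640 credits: the top bid is 2,690 credits (a rival), so Priya loses. Payoff = 0 credits.
Bidding 380 credits: the top bid is 2,690 credits (a rival), so Priya loses. Payoff = 0 credits.
Regret = truthful payoff − actual payoff = 0 credits − 0 credits = 0 credits.
The bid only affects whether you win, not the price — here both bids land on the same side of the top rival bid, so the deviation is payoff-neutral.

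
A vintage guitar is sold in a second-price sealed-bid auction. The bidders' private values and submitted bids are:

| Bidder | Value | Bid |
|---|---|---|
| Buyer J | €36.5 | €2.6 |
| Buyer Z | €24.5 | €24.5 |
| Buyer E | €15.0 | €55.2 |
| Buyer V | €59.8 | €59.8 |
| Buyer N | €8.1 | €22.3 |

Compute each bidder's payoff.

Buyer J €0.0, Buyer Z €0.0, Buyer E €0.0, Buyer V €4.6, Buyer N €0.0.

Bids in descending order: Buyer V €59.8 > Buyer E €55.2 > Buyer Z €24.5 > Buyer N €22.3 > Buyer J €2.6.
Buyer V has the top bid and wins; the price is the second-highest bid, €55.2.
Buyer V's payoff = €59.8 − €55.2 = €4.6. All other bidders lose, so their payoff is 0.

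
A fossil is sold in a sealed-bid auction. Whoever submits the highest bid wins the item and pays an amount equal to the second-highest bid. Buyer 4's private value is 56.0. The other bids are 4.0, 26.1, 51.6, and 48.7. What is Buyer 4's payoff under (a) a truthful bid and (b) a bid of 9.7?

Truthful: 4.4; alternative: 0.0.

The highest competing bid is 51.6.
Bidding truthfully at 56.0: Buyer 4 has the top bid, wins, and pays the second-highest bid 51.6. Payoff = 56.0 − 51.6 = 4.4.
Bidding 9.7: the top bid is 51.6 (a rival), so Buyer 4 loses. Payoff = 0.0.
This is the dominant-strategy logic: truthful bidding weakly beats any alternative.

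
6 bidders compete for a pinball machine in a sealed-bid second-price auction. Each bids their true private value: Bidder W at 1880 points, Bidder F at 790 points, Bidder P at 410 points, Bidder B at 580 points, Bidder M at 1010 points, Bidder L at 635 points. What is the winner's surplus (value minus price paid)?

Bids in descending order: Bidder W 1880 points > Bidder M 1010 points > Bidder F 790 points > Bidder L 635 points > Bidder B 580 points > Bidder P 410 points.
Bidder W wins with the top bid and pays the second-highest, 1010 points.
Surplus = 1880 points − 1010 points = 870 points.

870 points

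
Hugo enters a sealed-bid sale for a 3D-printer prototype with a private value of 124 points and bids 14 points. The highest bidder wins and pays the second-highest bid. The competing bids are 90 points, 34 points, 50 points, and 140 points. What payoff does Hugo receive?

Highest competing bid: 140 points.
Hugo's bid 14 points is not the highest, so Hugo loses, pays nothing, and earns zero payoff.

Payoff = 0 points.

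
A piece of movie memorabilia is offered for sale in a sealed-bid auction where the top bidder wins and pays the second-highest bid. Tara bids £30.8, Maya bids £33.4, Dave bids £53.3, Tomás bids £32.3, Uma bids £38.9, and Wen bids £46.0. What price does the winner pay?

The winner pays £46.0.

Bids in descending order: Dave £53.3; Wen £46.0; Uma £38.9; Maya £33.4; Tomás £32.3; Tara £30.8.
Dave is the highest bidder, so Dave wins.
Under the second-price rule, the price is the second-highest bid: £46.0.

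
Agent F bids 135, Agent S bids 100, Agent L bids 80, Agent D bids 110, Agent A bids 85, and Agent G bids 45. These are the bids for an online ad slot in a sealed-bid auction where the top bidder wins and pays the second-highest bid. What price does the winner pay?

Bids in descending order: Agent F 135 > Agent D 110 > Agent S 100 > Agent A 85 > Agent L 80 > Agent G 45.
Agent F is the highest bidder, so Agent F wins.
Under the second-price rule, the price is the second-highest bid: 110.

110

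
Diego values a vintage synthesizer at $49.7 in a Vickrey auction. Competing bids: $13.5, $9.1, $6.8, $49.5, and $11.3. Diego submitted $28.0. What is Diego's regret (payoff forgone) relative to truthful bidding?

The highest competing bid is $49.5.
Bidding truthfully at $49.7: Diego has the top bid, wins, and pays the second-highest bid $49.5. Payoff = $49.7 − $49.5 = $0.2.
Bidding $28.0: the top bid is $49.5 (a rival), so Diego loses. Payoff = $0.0.
Regret = truthful payoff − actual payoff = $0.2 − $0.0 = $0.2.
Deviating from a truthful bid can only lose payoff in a second-price auction — never gain.

$0.2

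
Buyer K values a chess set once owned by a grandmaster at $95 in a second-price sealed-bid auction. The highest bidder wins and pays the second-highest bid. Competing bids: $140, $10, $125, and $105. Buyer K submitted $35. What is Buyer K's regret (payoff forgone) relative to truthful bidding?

The highest competing bid is $140.
Bidding truthfully at $95: the top bid is $140 (a rival), so Buyer K loses. Payoff = $0.
Bidding $35: the top bid is $140 (a rival), so Buyer K loses. Payoff = $0.
Regret = truthful payoff − actual payoff = $0 − $0 = $0.
The bid only affects whether you win, not the price — here both bids land on the same side of the top rival bid, so the deviation is payoff-neutral.

Payoff forgone: $0.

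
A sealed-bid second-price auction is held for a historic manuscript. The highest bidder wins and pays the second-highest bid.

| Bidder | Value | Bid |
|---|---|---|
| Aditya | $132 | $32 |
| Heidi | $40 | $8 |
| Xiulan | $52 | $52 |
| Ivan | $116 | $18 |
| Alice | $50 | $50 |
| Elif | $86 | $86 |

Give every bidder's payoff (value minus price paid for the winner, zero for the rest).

Payoffs: Aditya $0, Heidi $0, Xiulan $0, Ivan $0, Alice $0, Elif $34.

Bids in descending order: Elif $86, then Xiulan $52, then Alice $50, then Aditya $32, then Ivan $18, then Heidi $8.
Elif has the top bid and wins; the price is the second-highest bid, $52.
Elif's payoff = $86 − $52 = $34. All other bidders lose, so their payoff is 0.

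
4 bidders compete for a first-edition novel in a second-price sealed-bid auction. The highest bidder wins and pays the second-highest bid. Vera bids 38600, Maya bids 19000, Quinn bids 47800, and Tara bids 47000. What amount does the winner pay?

Sorted high to low: Quinn 47800 > Tara 47000 > Vera 38600 > Maya 19000.
Quinn has the highest bid, so Quinn wins.
The second-highest bid is 47000, so that is what Quinn pays.

The winner pays 47000.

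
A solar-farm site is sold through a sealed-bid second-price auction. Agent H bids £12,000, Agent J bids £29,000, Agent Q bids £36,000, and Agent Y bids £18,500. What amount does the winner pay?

Bids in descending order: Agent Q £36,000; Agent J £29,000; Agent Y £18,500; Agent H £12,000.
Agent Q has the highest bid, so Agent Q wins.
The second-highest bid is £29,000, so that is what Agent Q pays.

The winner pays £29,000.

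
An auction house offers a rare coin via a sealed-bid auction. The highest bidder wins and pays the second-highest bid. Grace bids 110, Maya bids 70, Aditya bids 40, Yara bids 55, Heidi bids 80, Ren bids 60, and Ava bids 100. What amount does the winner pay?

Bids in descending order: Grace 110, then Ava 100, then Heidi 80, then Maya 70, then Ren 60, then Yara 55, then Aditya 40.
Grace has the highest bid, so Grace wins.
The second-highest bid is 100, so that is what Grace pays.

The winner pays 100.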